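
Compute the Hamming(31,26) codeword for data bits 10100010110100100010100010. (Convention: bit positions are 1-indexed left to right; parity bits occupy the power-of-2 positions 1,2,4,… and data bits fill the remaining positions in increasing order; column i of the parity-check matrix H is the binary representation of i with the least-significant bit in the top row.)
Codeword c = d · G (mod 2), d = 10100010110100100010100010:
  c[0] = d·G[:,0] = (10100010110100100010100010)·(11011010101101010101010101) mod 2 = 1+0+0+0+0+0+1+0+1+0+0+1+0+0+0+0+0+0+0+0+0+0+0+0+0+0 mod 2 = 0
  c[1] = d·G[:,1] = (10100010110100100010100010)·(10110110011011001100110011) mod 2 = 1+0+1+0+0+0+1+0+0+1+0+0+0+0+0+0+0+0+0+0+1+0+0+0+1+0 mod 2 = 0
  c[2] = d·G[:,2] = (10100010110100100010100010)·(10000000000000000000000000) mod 2 = 1+0+0+0+0+0+0+0+0+0+0+0+0+0+0+0+0+0+0+0+0+0+0+0+0+0 mod 2 = 1
  c[3] = d·G[:,3] = (10100010110100100010100010)·(01110001111000111100001111) mod 2 = 0+0+1+0+0+0+0+0+1+1+0+0+0+0+1+0+0+0+0+0+0+0+0+0+1+0 mod 2 = 1
  c[4] = d·G[:,4] = (10100010110100100010100010)·(01000000000000000000000000) mod 2 = 0+0+0+0+0+0+0+0+0+0+0+0+0+0+0+0+0+0+0+0+0+0+0+0+0+0 mod 2 = 0
  c[5] = d·G[:,5] = (10100010110100100010100010)·(00100000000000000000000000) mod 2 = 0+0+1+0+0+0+0+0+0+0+0+0+0+0+0+0+0+0+0+0+0+0+0+0+0+0 mod 2 = 1
  c[6] = d·G[:,6] = (10100010110100100010100010)·(00010000000000000000000000) mod 2 = 0+0+0+0+0+0+0+0+0+0+0+0+0+0+0+0+0+0+0+0+0+0+0+0+0+0 mod 2 = 0
  c[7] = d·G[:,7] = (10100010110100100010100010)·(00001111111000000011111111) mod 2 = 0+0+0+0+0+0+1+0+1+1+0+0+0+0+0+0+0+0+1+0+1+0+0+0+1+0 mod 2 = 0
  c[8] = d·G[:,8] = (10100010110100100010100010)·(00001000000000000000000000) mod 2 = 0+0+0+0+0+0+0+0+0+0+0+0+0+0+0+0+0+0+0+0+0+0+0+0+0+0 mod 2 = 0
  c[9] = d·G[:,9] = (10100010110100100010100010)·(00000100000000000000000000) mod 2 = 0+0+0+0+0+0+0+0+0+0+0+0+0+0+0+0+0+0+0+0+0+0+0+0+0+0 mod 2 = 0
  c[10] = d·G[:,10] = (10100010110100100010100010)·(00000010000000000000000000) mod 2 = 0+0+0+0+0+0+1+0+0+0+0+0+0+0+0+0+0+0+0+0+0+0+0+0+0+0 mod 2 = 1
  c[11] = d·G[:,11] = (10100010110100100010100010)·(00000001000000000000000000) mod 2 = 0+0+0+0+0+0+0+0+0+0+0+0+0+0+0+0+0+0+0+0+0+0+0+0+0+0 mod 2 = 0
  c[12] = d·G[:,12] = (10100010110100100010100010)·(00000000100000000000000000) mod 2 = 0+0+0+0+0+0+0+0+1+0+0+0+0+0+0+0+0+0+0+0+0+0+0+0+0+0 mod 2 = 1
  c[13] = d·G[:,13] = (10100010110100100010100010)·(00000000010000000000000000) mod 2 = 0+0+0+0+0+0+0+0+0+1+0+0+0+0+0+0+0+0+0+0+0+0+0+0+0+0 mod 2 = 1
  c[14] = d·G[:,14] = (10100010110100100010100010)·(00000000001000000000000000) mod 2 = 0+0+0+0+0+0+0+0+0+0+0+0+0+0+0+0+0+0+0+0+0+0+0+0+0+0 mod 2 = 0
  c[15] = d·G[:,15] = (10100010110100100010100010)·(00000000000111111111111111) mod 2 = 0+0+0+0+0+0+0+0+0+0+0+1+0+0+1+0+0+0+1+0+1+0+0+0+1+0 mod 2 = 1
  c[16] = d·G[:,16] = (10100010110100100010100010)·(00000000000100000000000000) mod 2 = 0+0+0+0+0+0+0+0+0+0+0+1+0+0+0+0+0+0+0+0+0+0+0+0+0+0 mod 2 = 1
  c[17] = d·G[:,17] = (10100010110100100010100010)·(00000000000010000000000000) mod 2 = 0+0+0+0+0+0+0+0+0+0+0+0+0+0+0+0+0+0+0+0+0+0+0+0+0+0 mod 2 = 0
  c[18] = d·G[:,18] = (10100010110100100010100010)·(00000000000001000000000000) mod 2 = 0+0+0+0+0+0+0+0+0+0+0+0+0+0+0+0+0+0+0+0+0+0+0+0+0+0 mod 2 = 0
  c[19] = d·G[:,19] = (10100010110100100010100010)·(00000000000000100000000000) mod 2 = 0+0+0+0+0+0+0+0+0+0+0+0+0+0+1+0+0+0+0+0+0+0+0+0+0+0 mod 2 = 1
  c[20] = d·G[:,20] = (10100010110100100010100010)·(00000000000000010000000000) mod 2 = 0+0+0+0+0+0+0+0+0+0+0+0+0+0+0+0+0+0+0+0+0+0+0+0+0+0 mod 2 = 0
  c[21] = d·G[:,21] = (10100010110100100010100010)·(00000000000000001000000000) mod 2 = 0+0+0+0+0+0+0+0+0+0+0+0+0+0+0+0+0+0+0+0+0+0+0+0+0+0 mod 2 = 0
  c[22] = d·G[:,22] = (10100010110100100010100010)·(00000000000000000100000000) mod 2 = 0+0+0+0+0+0+0+0+0+0+0+0+0+0+0+0+0+0+0+0+0+0+0+0+0+0 mod 2 = 0
  c[23] = d·G[:,23] = (10100010110100100010100010)·(00000000000000000010000000) mod 2 = 0+0+0+0+0+0+0+0+0+0+0+0+0+0+0+0+0+0+1+0+0+0+0+0+0+0 mod 2 = 1
  c[24] = d·G[:,24] = (10100010110100100010100010)·(00000000000000000001000000) mod 2 = 0+0+0+0+0+0+0+0+0+0+0+0+0+0+0+0+0+0+0+0+0+0+0+0+0+0 mod 2 = 0
  c[25] = d·G[:,25] = (10100010110100100010100010)·(00000000000000000000100000) mod 2 = 0+0+0+0+0+0+0+0+0+0+0+0+0+0+0+0+0+0+0+0+1+0+0+0+0+0 mod 2 = 1
  c[26] = d·G[:,26] = (10100010110100100010100010)·(00000000000000000000010000) mod 2 = 0+0+0+0+0+0+0+0+0+0+0+0+0+0+0+0+0+0+0+0+0+0+0+0+0+0 mod 2 = 0
  c[27] = d·G[:,27] = (10100010110100100010100010)·(00000000000000000000001000) mod 2 = 0+0+0+0+0+0+0+0+0+0+0+0+0+0+0+0+0+0+0+0+0+0+0+0+0+0 mod 2 = 0
  c[28] = d·G[:,28] = (10100010110100100010100010)·(00000000000000000000000100) mod 2 = 0+0+0+0+0+0+0+0+0+0+0+0+0+0+0+0+0+0+0+0+0+0+0+0+0+0 mod 2 = 0
  c[29] = d·G[:,29] = (10100010110100100010100010)·(00000000000000000000000010) mod 2 = 0+0+0+0+0+0+0+0+0+0+0+0+0+0+0+0+0+0+0+0+0+0+0+0+1+0 mod 2 = 1
  c[30] = d·G[:,30] = (10100010110100100010100010)·(00000000000000000000000001) mod 2 = 0+0+0+0+0+0+0+0+0+0+0+0+0+0+0+0+0+0+0+0+0+0+0+0+0+0 mod 2 = 0
Codeword = 0011010000101101100100010100010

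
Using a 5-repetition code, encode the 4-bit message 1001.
Repeat each bit 5× and concatenate:
1→11111  0→00000  0→00000  1→11111
Codeword = 11111000000000011111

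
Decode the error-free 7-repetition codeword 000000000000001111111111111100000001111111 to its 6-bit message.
Split into 7-bit blocks: 0000000 0000000 1111111 1111111 0000000 1111111
Data = 001101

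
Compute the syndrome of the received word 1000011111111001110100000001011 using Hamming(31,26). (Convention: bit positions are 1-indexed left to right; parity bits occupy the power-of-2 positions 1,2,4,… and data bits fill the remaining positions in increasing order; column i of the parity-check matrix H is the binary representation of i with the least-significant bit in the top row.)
Syndrome s = H · r^T (mod 2), r = 1000011111111001110100000001011:
  s[0] = (1010101010101010101010101010101)·(1000011111111001110100000001011) mod 2 = 1+0+0+0+0+0+1+0+1+0+1+0+1+0+0+0+1+0+0+0+0+0+0+0+0+0+0+0+0+0+1 mod 2 = 1
  s[1] = (0110011001100110011001100110011)·(1000011111111001110100000001011) mod 2 = 0+0+0+0+0+1+1+0+0+1+1+0+0+0+0+0+0+1+0+0+0+0+0+0+0+0+0+0+0+1+1 mod 2 = 1
  s[2] = (0001111000011110000111100001111)·(1000011111111001110100000001011) mod 2 = 0+0+0+0+0+1+1+0+0+0+0+1+1+0+0+0+0+0+0+1+0+0+0+0+0+0+0+1+0+1+1 mod 2 = 0
  s[3] = (0000000111111110000000011111111)·(1000011111111001110100000001011) mod 2 = 0+0+0+0+0+0+0+1+1+1+1+1+1+0+0+0+0+0+0+0+0+0+0+0+0+0+0+1+0+1+1 mod 2 = 1
  s[4] = (0000000000000001111111111111111)·(1000011111111001110100000001011) mod 2 = 0+0+0+0+0+0+0+0+0+0+0+0+0+0+0+1+1+1+0+1+0+0+0+0+0+0+0+1+0+1+1 mod 2 = 1
Syndrome = 11011
Non-zero syndrome: error at position 27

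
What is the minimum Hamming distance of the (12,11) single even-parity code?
d_min = 2 (flipping one data bit also flips the parity bit, so the two closest codewords differ in exactly 2 positions).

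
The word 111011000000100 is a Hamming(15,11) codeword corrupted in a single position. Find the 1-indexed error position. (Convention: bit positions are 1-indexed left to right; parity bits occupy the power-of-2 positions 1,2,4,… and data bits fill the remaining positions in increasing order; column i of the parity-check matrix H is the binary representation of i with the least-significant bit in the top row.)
Syndrome s = H · r^T (mod 2), r = 111011000000100:
  s[0] = (101010101010101)·(111011000000100) mod 2 = 1+0+1+0+1+0+0+0+0+0+0+0+1+0+0 mod 2 = 0
  s[1] = (011001100110011)·(111011000000100) mod 2 = 0+1+1+0+0+1+0+0+0+0+0+0+0+0+0 mod 2 = 1
  s[2] = (000111100001111)·(111011000000100) mod 2 = 0+0+0+0+1+1+0+0+0+0+0+0+1+0+0 mod 2 = 1
  s[3] = (000000011111111)·(111011000000100) mod 2 = 0+0+0+0+0+0+0+0+0+0+0+0+1+0+0 mod 2 = 1
Syndrome = 0111
Column i of H is the binary representation of i, so the syndrome is the binary index of the flipped bit.
Read s = 0111 with s[0] as LSB: 0·2^0 + 1·2^1 + 1·2^2 + 1·2^3 = 14.
Error is at bit position 14.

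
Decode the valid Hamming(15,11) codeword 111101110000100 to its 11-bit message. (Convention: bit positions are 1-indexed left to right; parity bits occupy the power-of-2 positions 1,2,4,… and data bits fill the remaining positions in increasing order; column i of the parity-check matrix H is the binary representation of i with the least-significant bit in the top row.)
Parity bits occupy power-of-2 positions; data bits are at positions {3,5,6,7,9,10,11,12,13,14,15} (1-indexed).
Extract: c[3]=1 c[5]=0 c[6]=1 c[7]=1 c[9]=0 c[10]=0 c[11]=0 c[12]=0 c[13]=1 c[14]=0 c[15]=0
Data = 10110000100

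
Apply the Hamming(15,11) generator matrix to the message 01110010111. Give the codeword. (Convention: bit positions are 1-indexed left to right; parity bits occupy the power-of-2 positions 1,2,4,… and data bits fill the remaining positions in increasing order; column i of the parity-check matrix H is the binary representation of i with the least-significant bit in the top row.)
Codeword c = d · G (mod 2), d = 01110010111:
  c[0] = d·G[:,0] = (01110010111)·(11011010101) mod 2 = 0+1+0+1+0+0+1+0+1+0+1 mod 2 = 1
  c[1] = d·G[:,1] = (01110010111)·(10110110011) mod 2 = 0+0+1+1+0+0+1+0+0+1+1 mod 2 = 1
  c[2] = d·G[:,2] = (01110010111)·(10000000000) mod 2 = 0+0+0+0+0+0+0+0+0+0+0 mod 2 = 0
  c[3] = d·G[:,3] = (01110010111)·(01110001111) mod 2 = 0+1+1+1+0+0+0+0+1+1+1 mod 2 = 0
  c[4] = d·G[:,4] = (01110010111)·(01000000000) mod 2 = 0+1+0+0+0+0+0+0+0+0+0 mod 2 = 1
  c[5] = d·G[:,5] = (01110010111)·(00100000000) mod 2 = 0+0+1+0+0+0+0+0+0+0+0 mod 2 = 1
  c[6] = d·G[:,6] = (01110010111)·(00010000000) mod 2 = 0+0+0+1+0+0+0+0+0+0+0 mod 2 = 1
  c[7] = d·G[:,7] = (01110010111)·(00001111111) mod 2 = 0+0+0+0+0+0+1+0+1+1+1 mod 2 = 0
  c[8] = d·G[:,8] = (01110010111)·(00001000000) mod 2 = 0+0+0+0+0+0+0+0+0+0+0 mod 2 = 0
  c[9] = d·G[:,9] = (01110010111)·(00000100000) mod 2 = 0+0+0+0+0+0+0+0+0+0+0 mod 2 = 0
  c[10] = d·G[:,10] = (01110010111)·(00000010000) mod 2 = 0+0+0+0+0+0+1+0+0+0+0 mod 2 = 1
  c[11] = d·G[:,11] = (01110010111)·(00000001000) mod 2 = 0+0+0+0+0+0+0+0+0+0+0 mod 2 = 0
  c[12] = d·G[:,12] = (01110010111)·(00000000100) mod 2 = 0+0+0+0+0+0+0+0+1+0+0 mod 2 = 1
  c[13] = d·G[:,13] = (01110010111)·(00000000010) mod 2 = 0+0+0+0+0+0+0+0+0+1+0 mod 2 = 1
  c[14] = d·G[:,14] = (01110010111)·(00000000001) mod 2 = 0+0+0+0+0+0+0+0+0+0+1 mod 2 = 1
Codeword = 110011100010111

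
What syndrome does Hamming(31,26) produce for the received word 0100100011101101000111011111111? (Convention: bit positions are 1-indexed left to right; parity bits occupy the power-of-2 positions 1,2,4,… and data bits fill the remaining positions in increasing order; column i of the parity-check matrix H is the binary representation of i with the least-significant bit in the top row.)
Syndrome s = H · r^T (mod 2), r = 0100100011101101000111011111111:
  s[0] = (1010101010101010101010101010101)·(0100100011101101000111011111111) mod 2 = 0+0+0+0+1+0+0+0+1+0+1+0+1+0+0+0+0+0+0+0+1+0+0+0+1+0+1+0+1+0+1 mod 2 = 1
  s[1] = (0110011001100110011001100110011)·(0100100011101101000111011111111) mod 2 = 0+1+0+0+0+0+0+0+0+1+1+0+0+1+0+0+0+0+0+0+0+1+0+0+0+1+1+0+0+1+1 mod 2 = 1
  s[2] = (0001111000011110000111100001111)·(0100100011101101000111011111111) mod 2 = 0+0+0+0+1+0+0+0+0+0+0+0+1+1+0+0+0+0+0+1+1+1+0+0+0+0+0+1+1+1+1 mod 2 = 0
  s[3] = (0000000111111110000000011111111)·(0100100011101101000111011111111) mod 2 = 0+0+0+0+0+0+0+0+1+1+1+0+1+1+0+0+0+0+0+0+0+0+0+1+1+1+1+1+1+1+1 mod 2 = 1
  s[4] = (0000000000000001111111111111111)·(0100100011101101000111011111111) mod 2 = 0+0+0+0+0+0+0+0+0+0+0+0+0+0+0+1+0+0+0+1+1+1+0+1+1+1+1+1+1+1+1 mod 2 = 0
Syndrome = 11010
Non-zero syndrome: error at position 11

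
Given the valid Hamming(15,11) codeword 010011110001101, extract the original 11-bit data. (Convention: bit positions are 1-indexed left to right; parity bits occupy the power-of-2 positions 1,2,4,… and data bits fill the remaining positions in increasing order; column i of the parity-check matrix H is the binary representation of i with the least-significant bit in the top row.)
Parity bits occupy power-of-2 positions; data bits are at positions {3,5,6,7,9,10,11,12,13,14,15} (1-indexed).
Extract: c[3]=0 c[5]=1 c[6]=1 c[7]=1 c[9]=0 c[10]=0 c[11]=0 c[12]=1 c[13]=1 c[14]=0 c[15]=1
Data = 01110001101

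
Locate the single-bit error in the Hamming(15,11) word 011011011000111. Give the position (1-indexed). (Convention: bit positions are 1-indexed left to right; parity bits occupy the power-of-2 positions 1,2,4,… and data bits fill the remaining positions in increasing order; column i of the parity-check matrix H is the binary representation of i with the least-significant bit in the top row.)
Syndrome s = H · r^T (mod 2), r = 011011011000111:
  s[0] = (101010101010101)·(011011011000111) mod 2 = 0+0+1+0+1+0+0+0+1+0+0+0+1+0+1 mod 2 = 1
  s[1] = (011001100110011)·(011011011000111) mod 2 = 0+1+1+0+0+1+0+0+0+0+0+0+0+1+1 mod 2 = 1
  s[2] = (000111100001111)·(011011011000111) mod 2 = 0+0+0+0+1+1+0+0+0+0+0+0+1+1+1 mod 2 = 1
  s[3] = (000000011111111)·(011011011000111) mod 2 = 0+0+0+0+0+0+0+1+1+0+0+0+1+1+1 mod 2 = 1
Syndrome = 1111
Column i of H is the binary representation of i, so the syndrome is the binary index of the flipped bit.
Read s = 1111 with s[0] as LSB: 1·2^0 + 1·2^1 + 1·2^2 + 1·2^3 = 15.
Error is at bit position 15.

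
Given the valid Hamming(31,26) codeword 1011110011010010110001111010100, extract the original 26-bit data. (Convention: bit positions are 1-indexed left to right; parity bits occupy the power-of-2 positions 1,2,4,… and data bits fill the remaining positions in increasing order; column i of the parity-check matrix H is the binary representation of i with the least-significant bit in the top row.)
Parity bits occupy power-of-2 positions; data bits are at positions {3,5,6,7,9,10,11,12,13,14,15,17,18,19,20,21,22,23,24,25,26,27,28,29,30,31} (1-indexed).
Extract: c[3]=1 c[5]=1 c[6]=1 c[7]=0 c[9]=1 c[10]=1 c[11]=0 c[12]=1 c[13]=0 c[14]=0 c[15]=1 c[17]=1 c[18]=1 c[19]=0 c[20]=0 c[21]=0 c[22]=1 c[23]=1 c[24]=1 c[25]=1 c[26]=0 c[27]=1 c[28]=0 c[29]=1 c[30]=0 c[31]=0
Data = 11101101001110001111010100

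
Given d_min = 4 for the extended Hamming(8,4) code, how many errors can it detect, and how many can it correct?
Detection only: up to d_min − 1 = 3 errors.
Correction: up to ⌊(d_min − 1)/2⌋ = ⌊3/2⌋ = 1 errors.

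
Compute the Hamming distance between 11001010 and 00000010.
XOR = 11001000, count of 1s = 3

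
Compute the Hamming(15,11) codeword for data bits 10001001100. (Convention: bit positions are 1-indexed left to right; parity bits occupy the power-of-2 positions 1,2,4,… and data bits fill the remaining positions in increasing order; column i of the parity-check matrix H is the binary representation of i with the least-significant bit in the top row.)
Codeword c = d · G (mod 2), d = 10001001100:
  c[0] = d·G[:,0] = (10001001100)·(11011010101) mod 2 = 1+0+0+0+1+0+0+0+1+0+0 mod 2 = 1
  c[1] = d·G[:,1] = (10001001100)·(10110110011) mod 2 = 1+0+0+0+0+0+0+0+0+0+0 mod 2 = 1
  c[2] = d·G[:,2] = (10001001100)·(10000000000) mod 2 = 1+0+0+0+0+0+0+0+0+0+0 mod 2 = 1
  c[3] = d·G[:,3] = (10001001100)·(01110001111) mod 2 = 0+0+0+0+0+0+0+1+1+0+0 mod 2 = 0
  c[4] = d·G[:,4] = (10001001100)·(01000000000) mod 2 = 0+0+0+0+0+0+0+0+0+0+0 mod 2 = 0
  c[5] = d·G[:,5] = (10001001100)·(00100000000) mod 2 = 0+0+0+0+0+0+0+0+0+0+0 mod 2 = 0
  c[6] = d·G[:,6] = (10001001100)·(00010000000) mod 2 = 0+0+0+0+0+0+0+0+0+0+0 mod 2 = 0
  c[7] = d·G[:,7] = (10001001100)·(00001111111) mod 2 = 0+0+0+0+1+0+0+1+1+0+0 mod 2 = 1
  c[8] = d·G[:,8] = (10001001100)·(00001000000) mod 2 = 0+0+0+0+1+0+0+0+0+0+0 mod 2 = 1
  c[9] = d·G[:,9] = (10001001100)·(00000100000) mod 2 = 0+0+0+0+0+0+0+0+0+0+0 mod 2 = 0
  c[10] = d·G[:,10] = (10001001100)·(00000010000) mod 2 = 0+0+0+0+0+0+0+0+0+0+0 mod 2 = 0
  c[11] = d·G[:,11] = (10001001100)·(00000001000) mod 2 = 0+0+0+0+0+0+0+1+0+0+0 mod 2 = 1
  c[12] = d·G[:,12] = (10001001100)·(00000000100) mod 2 = 0+0+0+0+0+0+0+0+1+0+0 mod 2 = 1
  c[13] = d·G[:,13] = (10001001100)·(00000000010) mod 2 = 0+0+0+0+0+0+0+0+0+0+0 mod 2 = 0
  c[14] = d·G[:,14] = (10001001100)·(00000000001) mod 2 = 0+0+0+0+0+0+0+0+0+0+0 mod 2 = 0
Codeword = 111000011001100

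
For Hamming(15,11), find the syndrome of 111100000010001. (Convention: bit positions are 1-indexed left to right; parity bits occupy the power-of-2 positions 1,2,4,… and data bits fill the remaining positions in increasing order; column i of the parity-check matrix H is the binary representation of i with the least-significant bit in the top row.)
Syndrome s = H · r^T (mod 2), r = 111100000010001:
  s[0] = (101010101010101)·(111100000010001) mod 2 = 1+0+1+0+0+0+0+0+0+0+1+0+0+0+1 mod 2 = 0
  s[1] = (011001100110011)·(111100000010001) mod 2 = 0+1+1+0+0+0+0+0+0+0+1+0+0+0+1 mod 2 = 0
  s[2] = (000111100001111)·(111100000010001) mod 2 = 0+0+0+1+0+0+0+0+0+0+0+0+0+0+1 mod 2 = 0
  s[3] = (000000011111111)·(111100000010001) mod 2 = 0+0+0+0+0+0+0+0+0+0+1+0+0+0+1 mod 2 = 0
Syndrome = 0000
s = 0: no error detected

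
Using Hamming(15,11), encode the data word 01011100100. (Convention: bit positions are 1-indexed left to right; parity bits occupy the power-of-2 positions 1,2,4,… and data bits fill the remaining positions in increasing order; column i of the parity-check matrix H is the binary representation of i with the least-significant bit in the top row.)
Codeword c = d · G (mod 2), d = 01011100100:
  c[0] = d·G[:,0] = (01011100100)·(11011010101) mod 2 = 0+1+0+1+1+0+0+0+1+0+0 mod 2 = 0
  c[1] = d·G[:,1] = (01011100100)·(10110110011) mod 2 = 0+0+0+1+0+1+0+0+0+0+0 mod 2 = 0
  c[2] = d·G[:,2] = (01011100100)·(10000000000) mod 2 = 0+0+0+0+0+0+0+0+0+0+0 mod 2 = 0
  c[3] = d·G[:,3] = (01011100100)·(01110001111) mod 2 = 0+1+0+1+0+0+0+0+1+0+0 mod 2 = 1
  c[4] = d·G[:,4] = (01011100100)·(01000000000) mod 2 = 0+1+0+0+0+0+0+0+0+0+0 mod 2 = 1
  c[5] = d·G[:,5] = (01011100100)·(00100000000) mod 2 = 0+0+0+0+0+0+0+0+0+0+0 mod 2 = 0
  c[6] = d·G[:,6] = (01011100100)·(00010000000) mod 2 = 0+0+0+1+0+0+0+0+0+0+0 mod 2 = 1
  c[7] = d·G[:,7] = (01011100100)·(00001111111) mod 2 = 0+0+0+0+1+1+0+0+1+0+0 mod 2 = 1
  c[8] = d·G[:,8] = (01011100100)·(00001000000) mod 2 = 0+0+0+0+1+0+0+0+0+0+0 mod 2 = 1
  c[9] = d·G[:,9] = (01011100100)·(00000100000) mod 2 = 0+0+0+0+0+1+0+0+0+0+0 mod 2 = 1
  c[10] = d·G[:,10] = (01011100100)·(00000010000) mod 2 = 0+0+0+0+0+0+0+0+0+0+0 mod 2 = 0
  c[11] = d·G[:,11] = (01011100100)·(00000001000) mod 2 = 0+0+0+0+0+0+0+0+0+0+0 mod 2 = 0
  c[12] = d·G[:,12] = (01011100100)·(00000000100) mod 2 = 0+0+0+0+0+0+0+0+1+0+0 mod 2 = 1
  c[13] = d·G[:,13] = (01011100100)·(00000000010) mod 2 = 0+0+0+0+0+0+0+0+0+0+0 mod 2 = 0
  c[14] = d·G[:,14] = (01011100100)·(00000000001) mod 2 = 0+0+0+0+0+0+0+0+0+0+0 mod 2 = 0
Codeword = 000110111100100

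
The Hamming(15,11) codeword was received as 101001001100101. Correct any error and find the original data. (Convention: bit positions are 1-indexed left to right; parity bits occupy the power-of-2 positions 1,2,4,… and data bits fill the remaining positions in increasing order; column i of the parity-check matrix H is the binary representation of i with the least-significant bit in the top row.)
Syndrome s = H · r^T (mod 2), r = 101001001100101:
  s[0] = (101010101010101)·(101001001100101) mod 2 = 1+0+1+0+0+0+0+0+1+0+0+0+1+0+1 mod 2 = 1
  s[1] = (011001100110011)·(101001001100101) mod 2 = 0+0+1+0+0+1+0+0+0+1+0+0+0+0+1 mod 2 = 0
  s[2] = (000111100001111)·(101001001100101) mod 2 = 0+0+0+0+0+1+0+0+0+0+0+0+1+0+1 mod 2 = 1
  s[3] = (000000011111111)·(101001001100101) mod 2 = 0+0+0+0+0+0+0+0+1+1+0+0+1+0+1 mod 2 = 0
Syndrome = 1010
Column 5 of H equals this syndrome → error at bit 5 (1-indexed).
Flip bit 5: 101001001100101 → 101011001100101
Extract data bits at positions {3,5,6,7,9,10,11,12,13,14,15}: 11101100101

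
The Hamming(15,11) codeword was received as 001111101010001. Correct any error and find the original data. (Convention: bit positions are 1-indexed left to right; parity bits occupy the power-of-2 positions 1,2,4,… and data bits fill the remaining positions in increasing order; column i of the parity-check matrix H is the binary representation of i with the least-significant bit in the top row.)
Syndrome s = H · r^T (mod 2), r = 001111101010001:
  s[0] = (101010101010101)·(001111101010001) mod 2 = 0+0+1+0+1+0+1+0+1+0+1+0+0+0+1 mod 2 = 0
  s[1] = (011001100110011)·(001111101010001) mod 2 = 0+0+1+0+0+1+1+0+0+0+1+0+0+0+1 mod 2 = 1
  s[2] = (000111100001111)·(001111101010001) mod 2 = 0+0+0+1+1+1+1+0+0+0+0+0+0+0+1 mod 2 = 1
  s[3] = (000000011111111)·(001111101010001) mod 2 = 0+0+0+0+0+0+0+0+1+0+1+0+0+0+1 mod 2 = 1
Syndrome = 0111
Column 14 of H equals this syndrome → error at bit 14 (1-indexed).
Flip bit 14: 001111101010001 → 001111101010011
Extract data bits at positions {3,5,6,7,9,10,11,12,13,14,15}: 11111010011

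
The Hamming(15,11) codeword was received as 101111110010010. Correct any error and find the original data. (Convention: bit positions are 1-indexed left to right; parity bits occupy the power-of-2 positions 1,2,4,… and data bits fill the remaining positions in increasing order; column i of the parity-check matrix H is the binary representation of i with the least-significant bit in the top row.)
Syndrome s = H · r^T (mod 2), r = 101111110010010:
  s[0] = (101010101010101)·(101111110010010) mod 2 = 1+0+1+0+1+0+1+0+0+0+1+0+0+0+0 mod 2 = 1
  s[1] = (011001100110011)·(101111110010010) mod 2 = 0+0+1+0+0+1+1+0+0+0+1+0+0+1+0 mod 2 = 1
  s[2] = (000111100001111)·(101111110010010) mod 2 = 0+0+0+1+1+1+1+0+0+0+0+0+0+1+0 mod 2 = 1
  s[3] = (000000011111111)·(101111110010010) mod 2 = 0+0+0+0+0+0+0+1+0+0+1+0+0+1+0 mod 2 = 1
Syndrome = 1111
Column 15 of H equals this syndrome → error at bit 15 (1-indexed).
Flip bit 15: 101111110010010 → 101111110010011
Extract data bits at positions {3,5,6,7,9,10,11,12,13,14,15}: 11110010011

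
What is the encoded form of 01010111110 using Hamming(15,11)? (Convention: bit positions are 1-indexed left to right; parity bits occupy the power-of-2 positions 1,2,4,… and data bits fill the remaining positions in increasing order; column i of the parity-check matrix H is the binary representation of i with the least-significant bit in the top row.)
Codeword c = d · G (mod 2), d = 01010111110:
  c[0] = d·G[:,0] = (01010111110)·(11011010101) mod 2 = 0+1+0+1+0+0+1+0+1+0+0 mod 2 = 0
  c[1] = d·G[:,1] = (01010111110)·(10110110011) mod 2 = 0+0+0+1+0+1+1+0+0+1+0 mod 2 = 0
  c[2] = d·G[:,2] = (01010111110)·(10000000000) mod 2 = 0+0+0+0+0+0+0+0+0+0+0 mod 2 = 0
  c[3] = d·G[:,3] = (01010111110)·(01110001111) mod 2 = 0+1+0+1+0+0+0+1+1+1+0 mod 2 = 1
  c[4] = d·G[:,4] = (01010111110)·(01000000000) mod 2 = 0+1+0+0+0+0+0+0+0+0+0 mod 2 = 1
  c[5] = d·G[:,5] = (01010111110)·(00100000000) mod 2 = 0+0+0+0+0+0+0+0+0+0+0 mod 2 = 0
  c[6] = d·G[:,6] = (01010111110)·(00010000000) mod 2 = 0+0+0+1+0+0+0+0+0+0+0 mod 2 = 1
  c[7] = d·G[:,7] = (01010111110)·(00001111111) mod 2 = 0+0+0+0+0+1+1+1+1+1+0 mod 2 = 1
  c[8] = d·G[:,8] = (01010111110)·(00001000000) mod 2 = 0+0+0+0+0+0+0+0+0+0+0 mod 2 = 0
  c[9] = d·G[:,9] = (01010111110)·(00000100000) mod 2 = 0+0+0+0+0+1+0+0+0+0+0 mod 2 = 1
  c[10] = d·G[:,10] = (01010111110)·(00000010000) mod 2 = 0+0+0+0+0+0+1+0+0+0+0 mod 2 = 1
  c[11] = d·G[:,11] = (01010111110)·(00000001000) mod 2 = 0+0+0+0+0+0+0+1+0+0+0 mod 2 = 1
  c[12] = d·G[:,12] = (01010111110)·(00000000100) mod 2 = 0+0+0+0+0+0+0+0+1+0+0 mod 2 = 1
  c[13] = d·G[:,13] = (01010111110)·(00000000010) mod 2 = 0+0+0+0+0+0+0+0+0+1+0 mod 2 = 1
  c[14] = d·G[:,14] = (01010111110)·(00000000001) mod 2 = 0+0+0+0+0+0+0+0+0+0+0 mod 2 = 0
Codeword = 000110110111110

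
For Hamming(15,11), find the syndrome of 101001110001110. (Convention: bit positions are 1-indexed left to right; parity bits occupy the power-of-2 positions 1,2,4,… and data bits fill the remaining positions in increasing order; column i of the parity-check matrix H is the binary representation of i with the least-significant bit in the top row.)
Syndrome s = H · r^T (mod 2), r = 101001110001110:
  s[0] = (101010101010101)·(101001110001110) mod 2 = 1+0+1+0+0+0+1+0+0+0+0+0+1+0+0 mod 2 = 0
  s[1] = (011001100110011)·(101001110001110) mod 2 = 0+0+1+0+0+1+1+0+0+0+0+0+0+1+0 mod 2 = 0
  s[2] = (000111100001111)·(101001110001110) mod 2 = 0+0+0+0+0+1+1+0+0+0+0+1+1+1+0 mod 2 = 1
  s[3] = (000000011111111)·(101001110001110) mod 2 = 0+0+0+0+0+0+0+1+0+0+0+1+1+1+0 mod 2 = 0
Syndrome = 0010
Non-zero syndrome: error at position 4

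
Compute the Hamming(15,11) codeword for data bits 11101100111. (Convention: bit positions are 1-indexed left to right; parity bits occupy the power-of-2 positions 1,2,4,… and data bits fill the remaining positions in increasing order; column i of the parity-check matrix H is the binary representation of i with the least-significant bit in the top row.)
Codeword c = d · G (mod 2), d = 11101100111:
  c[0] = d·G[:,0] = (11101100111)·(11011010101) mod 2 = 1+1+0+0+1+0+0+0+1+0+1 mod 2 = 1
  c[1] = d·G[:,1] = (11101100111)·(10110110011) mod 2 = 1+0+1+0+0+1+0+0+0+1+1 mod 2 = 1
  c[2] = d·G[:,2] = (11101100111)·(10000000000) mod 2 = 1+0+0+0+0+0+0+0+0+0+0 mod 2 = 1
  c[3] = d·G[:,3] = (11101100111)·(01110001111) mod 2 = 0+1+1+0+0+0+0+0+1+1+1 mod 2 = 1
  c[4] = d·G[:,4] = (11101100111)·(01000000000) mod 2 = 0+1+0+0+0+0+0+0+0+0+0 mod 2 = 1
  c[5] = d·G[:,5] = (11101100111)·(00100000000) mod 2 = 0+0+1+0+0+0+0+0+0+0+0 mod 2 = 1
  c[6] = d·G[:,6] = (11101100111)·(00010000000) mod 2 = 0+0+0+0+0+0+0+0+0+0+0 mod 2 = 0
  c[7] = d·G[:,7] = (11101100111)·(00001111111) mod 2 = 0+0+0+0+1+1+0+0+1+1+1 mod 2 = 1
  c[8] = d·G[:,8] = (11101100111)·(00001000000) mod 2 = 0+0+0+0+1+0+0+0+0+0+0 mod 2 = 1
  c[9] = d·G[:,9] = (11101100111)·(00000100000) mod 2 = 0+0+0+0+0+1+0+0+0+0+0 mod 2 = 1
  c[10] = d·G[:,10] = (11101100111)·(00000010000) mod 2 = 0+0+0+0+0+0+0+0+0+0+0 mod 2 = 0
  c[11] = d·G[:,11] = (11101100111)·(00000001000) mod 2 = 0+0+0+0+0+0+0+0+0+0+0 mod 2 = 0
  c[12] = d·G[:,12] = (11101100111)·(00000000100) mod 2 = 0+0+0+0+0+0+0+0+1+0+0 mod 2 = 1
  c[13] = d·G[:,13] = (11101100111)·(00000000010) mod 2 = 0+0+0+0+0+0+0+0+0+1+0 mod 2 = 1
  c[14] = d·G[:,14] = (11101100111)·(00000000001) mod 2 = 0+0+0+0+0+0+0+0+0+0+1 mod 2 = 1
Codeword = 111111011100111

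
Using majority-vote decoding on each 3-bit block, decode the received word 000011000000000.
Split into 3-bit blocks and majority-vote each:
  block 1 = 000: 0 ones, 3 zeros → 0
  block 2 = 011: 2 ones, 1 zeros → 1
  block 3 = 000: 0 ones, 3 zeros → 0
  block 4 = 000: 0 ones, 3 zeros → 0
  block 5 = 000: 0 ones, 3 zeros → 0
Decoded = 01000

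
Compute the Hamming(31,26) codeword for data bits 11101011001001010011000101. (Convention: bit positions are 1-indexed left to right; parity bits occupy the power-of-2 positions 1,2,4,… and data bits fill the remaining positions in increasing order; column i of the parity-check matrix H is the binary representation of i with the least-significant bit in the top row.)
Codeword c = d · G (mod 2), d = 11101011001001010011000101:
  c[0] = d·G[:,0] = (11101011001001010011000101)·(11011010101101010101010101) mod 2 = 1+1+0+0+1+0+1+0+0+0+1+0+0+1+0+1+0+0+0+1+0+0+0+1+0+1 mod 2 = 0
  c[1] = d·G[:,1] = (11101011001001010011000101)·(10110110011011001100110011) mod 2 = 1+0+1+0+0+0+1+0+0+0+1+0+0+1+0+0+0+0+0+0+0+0+0+0+0+1 mod 2 = 0
  c[2] = d·G[:,2] = (11101011001001010011000101)·(10000000000000000000000000) mod 2 = 1+0+0+0+0+0+0+0+0+0+0+0+0+0+0+0+0+0+0+0+0+0+0+0+0+0 mod 2 = 1
  c[3] = d·G[:,3] = (11101011001001010011000101)·(01110001111000111100001111) mod 2 = 0+1+1+0+0+0+0+1+0+0+1+0+0+0+0+1+0+0+0+0+0+0+0+1+0+1 mod 2 = 1
  c[4] = d·G[:,4] = (11101011001001010011000101)·(01000000000000000000000000) mod 2 = 0+1+0+0+0+0+0+0+0+0+0+0+0+0+0+0+0+0+0+0+0+0+0+0+0+0 mod 2 = 1
  c[5] = d·G[:,5] = (11101011001001010011000101)·(00100000000000000000000000) mod 2 = 0+0+1+0+0+0+0+0+0+0+0+0+0+0+0+0+0+0+0+0+0+0+0+0+0+0 mod 2 = 1
  c[6] = d·G[:,6] = (11101011001001010011000101)·(00010000000000000000000000) mod 2 = 0+0+0+0+0+0+0+0+0+0+0+0+0+0+0+0+0+0+0+0+0+0+0+0+0+0 mod 2 = 0
  c[7] = d·G[:,7] = (11101011001001010011000101)·(00001111111000000011111111) mod 2 = 0+0+0+0+1+0+1+1+0+0+1+0+0+0+0+0+0+0+1+1+0+0+0+1+0+1 mod 2 = 0
  c[8] = d·G[:,8] = (11101011001001010011000101)·(00001000000000000000000000) mod 2 = 0+0+0+0+1+0+0+0+0+0+0+0+0+0+0+0+0+0+0+0+0+0+0+0+0+0 mod 2 = 1
  c[9] = d·G[:,9] = (11101011001001010011000101)·(00000100000000000000000000) mod 2 = 0+0+0+0+0+0+0+0+0+0+0+0+0+0+0+0+0+0+0+0+0+0+0+0+0+0 mod 2 = 0
  c[10] = d·G[:,10] = (11101011001001010011000101)·(00000010000000000000000000) mod 2 = 0+0+0+0+0+0+1+0+0+0+0+0+0+0+0+0+0+0+0+0+0+0+0+0+0+0 mod 2 = 1
  c[11] = d·G[:,11] = (11101011001001010011000101)·(00000001000000000000000000) mod 2 = 0+0+0+0+0+0+0+1+0+0+0+0+0+0+0+0+0+0+0+0+0+0+0+0+0+0 mod 2 = 1
  c[12] = d·G[:,12] = (11101011001001010011000101)·(00000000100000000000000000) mod 2 = 0+0+0+0+0+0+0+0+0+0+0+0+0+0+0+0+0+0+0+0+0+0+0+0+0+0 mod 2 = 0
  c[13] = d·G[:,13] = (11101011001001010011000101)·(00000000010000000000000000) mod 2 = 0+0+0+0+0+0+0+0+0+0+0+0+0+0+0+0+0+0+0+0+0+0+0+0+0+0 mod 2 = 0
  c[14] = d·G[:,14] = (11101011001001010011000101)·(00000000001000000000000000) mod 2 = 0+0+0+0+0+0+0+0+0+0+1+0+0+0+0+0+0+0+0+0+0+0+0+0+0+0 mod 2 = 1
  c[15] = d·G[:,15] = (11101011001001010011000101)·(00000000000111111111111111) mod 2 = 0+0+0+0+0+0+0+0+0+0+0+0+0+1+0+1+0+0+1+1+0+0+0+1+0+1 mod 2 = 0
  c[16] = d·G[:,16] = (11101011001001010011000101)·(00000000000100000000000000) mod 2 = 0+0+0+0+0+0+0+0+0+0+0+0+0+0+0+0+0+0+0+0+0+0+0+0+0+0 mod 2 = 0
  c[17] = d·G[:,17] = (11101011001001010011000101)·(00000000000010000000000000) mod 2 = 0+0+0+0+0+0+0+0+0+0+0+0+0+0+0+0+0+0+0+0+0+0+0+0+0+0 mod 2 = 0
  c[18] = d·G[:,18] = (11101011001001010011000101)·(00000000000001000000000000) mod 2 = 0+0+0+0+0+0+0+0+0+0+0+0+0+1+0+0+0+0+0+0+0+0+0+0+0+0 mod 2 = 1
  c[19] = d·G[:,19] = (11101011001001010011000101)·(00000000000000100000000000) mod 2 = 0+0+0+0+0+0+0+0+0+0+0+0+0+0+0+0+0+0+0+0+0+0+0+0+0+0 mod 2 = 0
  c[20] = d·G[:,20] = (11101011001001010011000101)·(00000000000000010000000000) mod 2 = 0+0+0+0+0+0+0+0+0+0+0+0+0+0+0+1+0+0+0+0+0+0+0+0+0+0 mod 2 = 1
  c[21] = d·G[:,21] = (11101011001001010011000101)·(00000000000000001000000000) mod 2 = 0+0+0+0+0+0+0+0+0+0+0+0+0+0+0+0+0+0+0+0+0+0+0+0+0+0 mod 2 = 0
  c[22] = d·G[:,22] = (11101011001001010011000101)·(00000000000000000100000000) mod 2 = 0+0+0+0+0+0+0+0+0+0+0+0+0+0+0+0+0+0+0+0+0+0+0+0+0+0 mod 2 = 0
  c[23] = d·G[:,23] = (11101011001001010011000101)·(00000000000000000010000000) mod 2 = 0+0+0+0+0+0+0+0+0+0+0+0+0+0+0+0+0+0+1+0+0+0+0+0+0+0 mod 2 = 1
  c[24] = d·G[:,24] = (11101011001001010011000101)·(00000000000000000001000000) mod 2 = 0+0+0+0+0+0+0+0+0+0+0+0+0+0+0+0+0+0+0+1+0+0+0+0+0+0 mod 2 = 1
  c[25] = d·G[:,25] = (11101011001001010011000101)·(00000000000000000000100000) mod 2 = 0+0+0+0+0+0+0+0+0+0+0+0+0+0+0+0+0+0+0+0+0+0+0+0+0+0 mod 2 = 0
  c[26] = d·G[:,26] = (11101011001001010011000101)·(00000000000000000000010000) mod 2 = 0+0+0+0+0+0+0+0+0+0+0+0+0+0+0+0+0+0+0+0+0+0+0+0+0+0 mod 2 = 0
  c[27] = d·G[:,27] = (11101011001001010011000101)·(00000000000000000000001000) mod 2 = 0+0+0+0+0+0+0+0+0+0+0+0+0+0+0+0+0+0+0+0+0+0+0+0+0+0 mod 2 = 0
  c[28] = d·G[:,28] = (11101011001001010011000101)·(00000000000000000000000100) mod 2 = 0+0+0+0+0+0+0+0+0+0+0+0+0+0+0+0+0+0+0+0+0+0+0+1+0+0 mod 2 = 1
  c[29] = d·G[:,29] = (11101011001001010011000101)·(00000000000000000000000010) mod 2 = 0+0+0+0+0+0+0+0+0+0+0+0+0+0+0+0+0+0+0+0+0+0+0+0+0+0 mod 2 = 0
  c[30] = d·G[:,30] = (11101011001001010011000101)·(00000000000000000000000001) mod 2 = 0+0+0+0+0+0+0+0+0+0+0+0+0+0+0+0+0+0+0+0+0+0+0+0+0+1 mod 2 = 1
Codeword = 0011110010110010001010011000101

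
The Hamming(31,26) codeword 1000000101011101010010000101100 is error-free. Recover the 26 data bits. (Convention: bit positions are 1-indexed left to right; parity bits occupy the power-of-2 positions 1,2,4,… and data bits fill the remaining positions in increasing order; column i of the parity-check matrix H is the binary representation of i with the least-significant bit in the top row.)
Parity bits occupy power-of-2 positions; data bits are at positions {3,5,6,7,9,10,11,12,13,14,15,17,18,19,20,21,22,23,24,25,26,27,28,29,30,31} (1-indexed).
Extract: c[3]=0 c[5]=0 c[6]=0 c[7]=0 c[9]=0 c[10]=1 c[11]=0 c[12]=1 c[13]=1 c[14]=1 c[15]=0 c[17]=0 c[18]=1 c[19]=0 c[20]=0 c[21]=1 c[22]=0 c[23]=0 c[24]=0 c[25]=0 c[26]=1 c[27]=0 c[28]=1 c[29]=1 c[30]=0 c[31]=0
Data = 00000101110010010000101100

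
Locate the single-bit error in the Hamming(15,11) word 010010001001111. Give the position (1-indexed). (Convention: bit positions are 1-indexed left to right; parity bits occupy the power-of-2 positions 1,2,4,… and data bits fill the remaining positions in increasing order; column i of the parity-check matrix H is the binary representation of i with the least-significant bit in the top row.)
Syndrome s = H · r^T (mod 2), r = 010010001001111:
  s[0] = (101010101010101)·(010010001001111) mod 2 = 0+0+0+0+1+0+0+0+1+0+0+0+1+0+1 mod 2 = 0
  s[1] = (011001100110011)·(010010001001111) mod 2 = 0+1+0+0+0+0+0+0+0+0+0+0+0+1+1 mod 2 = 1
  s[2] = (000111100001111)·(010010001001111) mod 2 = 0+0+0+0+1+0+0+0+0+0+0+1+1+1+1 mod 2 = 1
  s[3] = (000000011111111)·(010010001001111) mod 2 = 0+0+0+0+0+0+0+0+1+0+0+1+1+1+1 mod 2 = 1
Syndrome = 0111
Column i of H is the binary representation of i, so the syndrome is the binary index of the flipped bit.
Read s = 0111 with s[0] as LSB: 0·2^0 + 1·2^1 + 1·2^2 + 1·2^3 = 14.
Error is at bit position 14.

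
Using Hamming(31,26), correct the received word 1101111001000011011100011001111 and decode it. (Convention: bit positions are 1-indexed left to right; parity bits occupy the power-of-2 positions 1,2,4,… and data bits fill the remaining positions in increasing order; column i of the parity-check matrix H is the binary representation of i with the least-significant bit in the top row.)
Syndrome s = H · r^T (mod 2), r = 1101111001000011011100011001111:
  s[0] = (1010101010101010101010101010101)·(1101111001000011011100011001111) mod 2 = 1+0+0+0+1+0+1+0+0+0+0+0+0+0+1+0+0+0+1+0+0+0+0+0+1+0+0+0+1+0+1 mod 2 = 0
  s[1] = (0110011001100110011001100110011)·(1101111001000011011100011001111) mod 2 = 0+1+0+0+0+1+1+0+0+1+0+0+0+0+1+0+0+1+1+0+0+0+0+0+0+0+0+0+0+1+1 mod 2 = 1
  s[2] = (0001111000011110000111100001111)·(1101111001000011011100011001111) mod 2 = 0+0+0+1+1+1+1+0+0+0+0+0+0+0+1+0+0+0+0+1+0+0+0+0+0+0+0+1+1+1+1 mod 2 = 0
  s[3] = (0000000111111110000000011111111)·(1101111001000011011100011001111) mod 2 = 0+0+0+0+0+0+0+0+0+1+0+0+0+0+1+0+0+0+0+0+0+0+0+1+1+0+0+1+1+1+1 mod 2 = 0
  s[4] = (0000000000000001111111111111111)·(1101111001000011011100011001111) mod 2 = 0+0+0+0+0+0+0+0+0+0+0+0+0+0+0+1+0+1+1+1+0+0+0+1+1+0+0+1+1+1+1 mod 2 = 0
Syndrome = 01000
Column 2 of H equals this syndrome → error at bit 2 (1-indexed).
Flip bit 2: 1101111001000011011100011001111 → 1001111001000011011100011001111
Extract data bits at positions {3,5,6,7,9,10,11,12,13,14,15,17,18,19,20,21,22,23,24,25,26,27,28,29,30,31}: 01110100001011100011001111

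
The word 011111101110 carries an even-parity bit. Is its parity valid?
Sum of all bits: 0+1+1+1+1+1+1+0+1+1+1+0 = 9; 9 mod 2 = 1. Result is 1 → parity error detected.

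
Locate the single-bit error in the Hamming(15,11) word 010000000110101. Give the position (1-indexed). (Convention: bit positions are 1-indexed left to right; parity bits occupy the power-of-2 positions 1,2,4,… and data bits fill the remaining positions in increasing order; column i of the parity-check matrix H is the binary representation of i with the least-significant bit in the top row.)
Syndrome s = H · r^T (mod 2), r = 010000000110101:
  s[0] = (101010101010101)·(010000000110101) mod 2 = 0+0+0+0+0+0+0+0+0+0+1+0+1+0+1 mod 2 = 1
  s[1] = (011001100110011)·(010000000110101) mod 2 = 0+1+0+0+0+0+0+0+0+1+1+0+0+0+1 mod 2 = 0
  s[2] = (000111100001111)·(010000000110101) mod 2 = 0+0+0+0+0+0+0+0+0+0+0+0+1+0+1 mod 2 = 0
  s[3] = (000000011111111)·(010000000110101) mod 2 = 0+0+0+0+0+0+0+0+0+1+1+0+1+0+1 mod 2 = 0
Syndrome = 1000
Column i of H is the binary representation of i, so the syndrome is the binary index of the flipped bit.
Read s = 1000 with s[0] as LSB: 1·2^0 + 0·2^1 + 0·2^2 + 0·2^3 = 1.
Error is at bit position 1.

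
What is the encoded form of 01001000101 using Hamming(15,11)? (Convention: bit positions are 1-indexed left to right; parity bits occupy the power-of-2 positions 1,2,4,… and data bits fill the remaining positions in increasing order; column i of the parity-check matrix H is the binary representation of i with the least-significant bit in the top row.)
Codeword c = d · G (mod 2), d = 01001000101:
  c[0] = d·G[:,0] = (01001000101)·(11011010101) mod 2 = 0+1+0+0+1+0+0+0+1+0+1 mod 2 = 0
  c[1] = d·G[:,1] = (01001000101)·(10110110011) mod 2 = 0+0+0+0+0+0+0+0+0+0+1 mod 2 = 1
  c[2] = d·G[:,2] = (01001000101)·(10000000000) mod 2 = 0+0+0+0+0+0+0+0+0+0+0 mod 2 = 0
  c[3] = d·G[:,3] = (01001000101)·(01110001111) mod 2 = 0+1+0+0+0+0+0+0+1+0+1 mod 2 = 1
  c[4] = d·G[:,4] = (01001000101)·(01000000000) mod 2 = 0+1+0+0+0+0+0+0+0+0+0 mod 2 = 1
  c[5] = d·G[:,5] = (01001000101)·(00100000000) mod 2 = 0+0+0+0+0+0+0+0+0+0+0 mod 2 = 0
  c[6] = d·G[:,6] = (01001000101)·(00010000000) mod 2 = 0+0+0+0+0+0+0+0+0+0+0 mod 2 = 0
  c[7] = d·G[:,7] = (01001000101)·(00001111111) mod 2 = 0+0+0+0+1+0+0+0+1+0+1 mod 2 = 1
  c[8] = d·G[:,8] = (01001000101)·(00001000000) mod 2 = 0+0+0+0+1+0+0+0+0+0+0 mod 2 = 1
  c[9] = d·G[:,9] = (01001000101)·(00000100000) mod 2 = 0+0+0+0+0+0+0+0+0+0+0 mod 2 = 0
  c[10] = d·G[:,10] = (01001000101)·(00000010000) mod 2 = 0+0+0+0+0+0+0+0+0+0+0 mod 2 = 0
  c[11] = d·G[:,11] = (01001000101)·(00000001000) mod 2 = 0+0+0+0+0+0+0+0+0+0+0 mod 2 = 0
  c[12] = d·G[:,12] = (01001000101)·(00000000100) mod 2 = 0+0+0+0+0+0+0+0+1+0+0 mod 2 = 1
  c[13] = d·G[:,13] = (01001000101)·(00000000010) mod 2 = 0+0+0+0+0+0+0+0+0+0+0 mod 2 = 0
  c[14] = d·G[:,14] = (01001000101)·(00000000001) mod 2 = 0+0+0+0+0+0+0+0+0+0+1 mod 2 = 1
Codeword = 010110011000101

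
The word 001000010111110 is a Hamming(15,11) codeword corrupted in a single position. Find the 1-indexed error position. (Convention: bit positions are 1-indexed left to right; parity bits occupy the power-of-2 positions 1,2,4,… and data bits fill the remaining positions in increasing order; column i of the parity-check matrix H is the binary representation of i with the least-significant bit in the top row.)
Syndrome s = H · r^T (mod 2), r = 001000010111110:
  s[0] = (101010101010101)·(001000010111110) mod 2 = 0+0+1+0+0+0+0+0+0+0+1+0+1+0+0 mod 2 = 1
  s[1] = (011001100110011)·(001000010111110) mod 2 = 0+0+1+0+0+0+0+0+0+1+1+0+0+1+0 mod 2 = 0
  s[2] = (000111100001111)·(001000010111110) mod 2 = 0+0+0+0+0+0+0+0+0+0+0+1+1+1+0 mod 2 = 1
  s[3] = (000000011111111)·(001000010111110) mod 2 = 0+0+0+0+0+0+0+1+0+1+1+1+1+1+0 mod 2 = 0
Syndrome = 1010
Column i of H is the binary representation of i, so the syndrome is the binary index of the flipped bit.
Read s = 1010 with s[0] as LSB: 1·2^0 + 0·2^1 + 1·2^2 + 0·2^3 = 5.
Error is at bit position 5.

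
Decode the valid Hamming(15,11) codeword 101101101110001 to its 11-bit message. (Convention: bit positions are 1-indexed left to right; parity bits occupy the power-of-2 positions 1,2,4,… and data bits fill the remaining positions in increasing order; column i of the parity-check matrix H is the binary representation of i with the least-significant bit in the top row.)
Parity bits occupy power-of-2 positions; data bits are at positions {3,5,6,7,9,10,11,12,13,14,15} (1-indexed).
Extract: c[3]=1 c[5]=0 c[6]=1 c[7]=1 c[9]=1 c[10]=1 c[11]=1 c[12]=0 c[13]=0 c[14]=0 c[15]=1
Data = 10111110001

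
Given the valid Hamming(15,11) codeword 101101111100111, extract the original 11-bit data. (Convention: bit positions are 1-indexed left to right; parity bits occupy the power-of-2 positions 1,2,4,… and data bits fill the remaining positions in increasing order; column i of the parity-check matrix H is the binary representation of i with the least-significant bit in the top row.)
Parity bits occupy power-of-2 positions; data bits are at positions {3,5,6,7,9,10,11,12,13,14,15} (1-indexed).
Extract: c[3]=1 c[5]=0 c[6]=1 c[7]=1 c[9]=1 c[10]=1 c[11]=0 c[12]=0 c[13]=1 c[14]=1 c[15]=1
Data = 10111100111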